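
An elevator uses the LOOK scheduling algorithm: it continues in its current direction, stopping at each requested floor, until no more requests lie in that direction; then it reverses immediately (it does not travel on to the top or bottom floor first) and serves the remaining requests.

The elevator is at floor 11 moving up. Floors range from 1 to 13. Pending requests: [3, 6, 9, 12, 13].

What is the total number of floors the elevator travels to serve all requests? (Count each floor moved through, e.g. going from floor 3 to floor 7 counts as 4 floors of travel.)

Answer: 12

Derivation:
Start at floor 11 moving up, LOOK stop order: [12, 13, 9, 6, 3]
  11 → 12: |12-11| = 1, total = 1
  12 → 13: |13-12| = 1, total = 2
  13 → 9: |9-13| = 4, total = 6
  9 → 6: |6-9| = 3, total = 9
  6 → 3: |3-6| = 3, total = 12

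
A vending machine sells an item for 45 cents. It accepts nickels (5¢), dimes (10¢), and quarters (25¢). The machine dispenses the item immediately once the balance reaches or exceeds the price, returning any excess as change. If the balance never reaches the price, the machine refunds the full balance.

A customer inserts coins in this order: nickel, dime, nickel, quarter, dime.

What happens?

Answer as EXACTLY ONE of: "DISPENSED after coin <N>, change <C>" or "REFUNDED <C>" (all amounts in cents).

Answer: DISPENSED after coin 4, change 0

Derivation:
Price: 45¢
Coin 1 (nickel, 5¢): balance = 5¢
Coin 2 (dime, 10¢): balance = 15¢
Coin 3 (nickel, 5¢): balance = 20¢
Coin 4 (quarter, 25¢): balance = 45¢
  → balance >= price → DISPENSE, change = 45 - 45 = 0¢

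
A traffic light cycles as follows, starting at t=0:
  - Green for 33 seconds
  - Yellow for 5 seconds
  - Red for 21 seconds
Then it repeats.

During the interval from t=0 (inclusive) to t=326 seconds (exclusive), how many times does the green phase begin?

Answer: 6

Derivation:
Cycle = 33+5+21 = 59s
green phase starts at t = k*59 + 0 for k=0,1,2,...
Need k*59+0 < 326 → k < 5.525
k ∈ {0, ..., 5} → 6 starts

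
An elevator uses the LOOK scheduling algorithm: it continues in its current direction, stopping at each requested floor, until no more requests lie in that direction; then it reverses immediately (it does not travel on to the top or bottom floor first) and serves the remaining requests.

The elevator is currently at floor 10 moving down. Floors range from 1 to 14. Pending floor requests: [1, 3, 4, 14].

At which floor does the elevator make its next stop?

Answer: 4

Derivation:
Current floor: 10, direction: down
Requests above: [14]
Requests below: [1, 3, 4]
Moving down and requests lie below → nearest below is max([1, 3, 4]) = 4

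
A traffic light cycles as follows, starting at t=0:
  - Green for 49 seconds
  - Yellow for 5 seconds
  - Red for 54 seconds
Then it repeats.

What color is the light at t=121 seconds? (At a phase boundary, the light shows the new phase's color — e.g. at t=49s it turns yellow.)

Cycle length = 49 + 5 + 54 = 108s
t = 121, phase_t = 121 mod 108 = 13
13 < 49 (green end) → GREEN

Answer: green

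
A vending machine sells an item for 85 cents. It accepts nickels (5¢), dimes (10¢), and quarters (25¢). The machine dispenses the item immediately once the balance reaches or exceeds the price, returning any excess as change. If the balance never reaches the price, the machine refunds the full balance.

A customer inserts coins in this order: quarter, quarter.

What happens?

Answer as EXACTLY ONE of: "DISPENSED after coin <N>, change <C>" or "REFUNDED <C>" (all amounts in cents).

Answer: REFUNDED 50

Derivation:
Price: 85¢
Coin 1 (quarter, 25¢): balance = 25¢
Coin 2 (quarter, 25¢): balance = 50¢
All coins inserted, balance 50¢ < price 85¢ → REFUND 50¢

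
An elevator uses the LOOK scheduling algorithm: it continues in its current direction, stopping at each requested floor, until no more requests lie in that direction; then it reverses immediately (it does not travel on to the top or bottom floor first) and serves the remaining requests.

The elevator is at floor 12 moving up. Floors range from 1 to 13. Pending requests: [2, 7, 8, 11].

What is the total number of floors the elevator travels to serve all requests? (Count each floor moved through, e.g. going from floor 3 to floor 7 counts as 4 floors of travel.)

Answer: 10

Derivation:
Start at floor 12 moving up, LOOK stop order: [11, 8, 7, 2]
  12 → 11: |11-12| = 1, total = 1
  11 → 8: |8-11| = 3, total = 4
  8 → 7: |7-8| = 1, total = 5
  7 → 2: |2-7| = 5, total = 10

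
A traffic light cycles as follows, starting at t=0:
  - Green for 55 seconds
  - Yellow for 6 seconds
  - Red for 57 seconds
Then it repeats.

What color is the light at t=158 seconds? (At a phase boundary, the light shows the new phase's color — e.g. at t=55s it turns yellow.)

Cycle length = 55 + 6 + 57 = 118s
t = 158, phase_t = 158 mod 118 = 40
40 < 55 (green end) → GREEN

Answer: green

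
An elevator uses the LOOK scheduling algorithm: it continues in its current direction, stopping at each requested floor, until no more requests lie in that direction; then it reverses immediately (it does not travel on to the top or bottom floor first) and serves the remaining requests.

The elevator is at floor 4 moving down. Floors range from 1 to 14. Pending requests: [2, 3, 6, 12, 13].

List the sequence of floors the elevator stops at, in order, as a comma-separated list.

Answer: 3, 2, 6, 12, 13

Derivation:
Current: 4, moving DOWN
Serve below first (descending): [3, 2]
Then reverse, serve above (ascending): [6, 12, 13]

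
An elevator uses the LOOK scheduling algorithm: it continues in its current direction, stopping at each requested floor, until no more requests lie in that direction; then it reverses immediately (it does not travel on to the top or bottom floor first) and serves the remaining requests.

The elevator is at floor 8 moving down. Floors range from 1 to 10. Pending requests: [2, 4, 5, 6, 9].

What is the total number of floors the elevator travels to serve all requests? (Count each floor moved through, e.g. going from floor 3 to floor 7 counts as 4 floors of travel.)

Answer: 13

Derivation:
Start at floor 8 moving down, LOOK stop order: [6, 5, 4, 2, 9]
  8 → 6: |6-8| = 2, total = 2
  6 → 5: |5-6| = 1, total = 3
  5 → 4: |4-5| = 1, total = 4
  4 → 2: |2-4| = 2, total = 6
  2 → 9: |9-2| = 7, total = 13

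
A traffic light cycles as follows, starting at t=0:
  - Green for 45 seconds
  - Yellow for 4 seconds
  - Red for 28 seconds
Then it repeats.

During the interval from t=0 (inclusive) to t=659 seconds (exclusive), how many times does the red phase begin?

Answer: 8

Derivation:
Cycle = 45+4+28 = 77s
red phase starts at t = k*77 + 49 for k=0,1,2,...
Need k*77+49 < 659 → k < 7.922
k ∈ {0, ..., 7} → 8 starts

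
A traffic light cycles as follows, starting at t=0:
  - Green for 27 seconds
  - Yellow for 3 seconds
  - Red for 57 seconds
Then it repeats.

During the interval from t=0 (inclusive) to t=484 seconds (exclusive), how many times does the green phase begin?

Cycle = 27+3+57 = 87s
green phase starts at t = k*87 + 0 for k=0,1,2,...
Need k*87+0 < 484 → k < 5.563
k ∈ {0, ..., 5} → 6 starts

Answer: 6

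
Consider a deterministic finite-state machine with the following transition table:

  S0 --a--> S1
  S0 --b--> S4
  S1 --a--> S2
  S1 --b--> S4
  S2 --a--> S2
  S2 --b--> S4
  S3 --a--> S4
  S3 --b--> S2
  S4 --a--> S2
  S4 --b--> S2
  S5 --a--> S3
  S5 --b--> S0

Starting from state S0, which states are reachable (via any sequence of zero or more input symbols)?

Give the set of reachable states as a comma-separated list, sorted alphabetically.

Answer: S0, S1, S2, S4

Derivation:
BFS from S0:
  visit S0: S0--a-->S1 (new), S0--b-->S4 (new)
  visit S1: S1--a-->S2 (new), S1--b-->S4 (seen)
  visit S4: S4--a-->S2 (seen), S4--b-->S2 (seen)
  visit S2: S2--a-->S2 (seen), S2--b-->S4 (seen)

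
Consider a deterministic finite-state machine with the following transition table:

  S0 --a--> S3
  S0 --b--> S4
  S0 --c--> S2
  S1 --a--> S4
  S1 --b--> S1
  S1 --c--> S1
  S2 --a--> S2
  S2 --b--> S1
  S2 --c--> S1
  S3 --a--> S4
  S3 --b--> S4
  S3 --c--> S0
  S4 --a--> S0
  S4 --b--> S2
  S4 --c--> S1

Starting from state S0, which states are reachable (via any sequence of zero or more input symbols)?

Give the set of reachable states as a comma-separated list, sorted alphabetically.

Answer: S0, S1, S2, S3, S4

Derivation:
BFS from S0:
  visit S0: S0--a-->S3 (new), S0--b-->S4 (new), S0--c-->S2 (new)
  visit S3: S3--a-->S4 (seen), S3--b-->S4 (seen), S3--c-->S0 (seen)
  visit S4: S4--a-->S0 (seen), S4--b-->S2 (seen), S4--c-->S1 (new)
  visit S2: S2--a-->S2 (seen), S2--b-->S1 (seen), S2--c-->S1 (seen)
  visit S1: S1--a-->S4 (seen), S1--b-->S1 (seen), S1--c-->S1 (seen)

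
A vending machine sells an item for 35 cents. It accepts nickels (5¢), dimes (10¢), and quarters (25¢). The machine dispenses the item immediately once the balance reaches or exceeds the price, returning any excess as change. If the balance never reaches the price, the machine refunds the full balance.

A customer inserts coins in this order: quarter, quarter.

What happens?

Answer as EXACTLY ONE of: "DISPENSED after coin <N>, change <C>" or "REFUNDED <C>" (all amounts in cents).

Answer: DISPENSED after coin 2, change 15

Derivation:
Price: 35¢
Coin 1 (quarter, 25¢): balance = 25¢
Coin 2 (quarter, 25¢): balance = 50¢
  → balance >= price → DISPENSE, change = 50 - 35 = 15¢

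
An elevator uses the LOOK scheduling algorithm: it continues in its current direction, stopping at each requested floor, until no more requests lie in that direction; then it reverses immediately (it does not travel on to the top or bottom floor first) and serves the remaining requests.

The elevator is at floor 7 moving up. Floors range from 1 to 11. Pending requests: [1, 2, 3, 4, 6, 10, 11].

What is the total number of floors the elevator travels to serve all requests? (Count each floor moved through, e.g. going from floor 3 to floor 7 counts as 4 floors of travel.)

Answer: 14

Derivation:
Start at floor 7 moving up, LOOK stop order: [10, 11, 6, 4, 3, 2, 1]
  7 → 10: |10-7| = 3, total = 3
  10 → 11: |11-10| = 1, total = 4
  11 → 6: |6-11| = 5, total = 9
  6 → 4: |4-6| = 2, total = 11
  4 → 3: |3-4| = 1, total = 12
  3 → 2: |2-3| = 1, total = 13
  2 → 1: |1-2| = 1, total = 14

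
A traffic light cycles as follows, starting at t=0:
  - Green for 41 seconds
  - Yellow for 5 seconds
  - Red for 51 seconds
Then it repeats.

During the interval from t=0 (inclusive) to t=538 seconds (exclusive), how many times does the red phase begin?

Answer: 6

Derivation:
Cycle = 41+5+51 = 97s
red phase starts at t = k*97 + 46 for k=0,1,2,...
Need k*97+46 < 538 → k < 5.072
k ∈ {0, ..., 5} → 6 starts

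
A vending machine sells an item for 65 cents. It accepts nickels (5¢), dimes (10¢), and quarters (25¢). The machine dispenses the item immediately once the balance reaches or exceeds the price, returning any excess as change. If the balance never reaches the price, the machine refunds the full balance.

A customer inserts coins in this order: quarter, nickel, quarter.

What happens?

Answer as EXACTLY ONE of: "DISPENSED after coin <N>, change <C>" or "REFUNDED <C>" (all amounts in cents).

Answer: REFUNDED 55

Derivation:
Price: 65¢
Coin 1 (quarter, 25¢): balance = 25¢
Coin 2 (nickel, 5¢): balance = 30¢
Coin 3 (quarter, 25¢): balance = 55¢
All coins inserted, balance 55¢ < price 65¢ → REFUND 55¢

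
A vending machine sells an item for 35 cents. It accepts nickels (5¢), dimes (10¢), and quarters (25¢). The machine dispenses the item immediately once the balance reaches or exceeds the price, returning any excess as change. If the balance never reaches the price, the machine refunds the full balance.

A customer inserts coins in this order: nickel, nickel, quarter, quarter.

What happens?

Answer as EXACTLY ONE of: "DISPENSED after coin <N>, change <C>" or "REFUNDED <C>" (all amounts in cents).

Answer: DISPENSED after coin 3, change 0

Derivation:
Price: 35¢
Coin 1 (nickel, 5¢): balance = 5¢
Coin 2 (nickel, 5¢): balance = 10¢
Coin 3 (quarter, 25¢): balance = 35¢
  → balance >= price → DISPENSE, change = 35 - 35 = 0¢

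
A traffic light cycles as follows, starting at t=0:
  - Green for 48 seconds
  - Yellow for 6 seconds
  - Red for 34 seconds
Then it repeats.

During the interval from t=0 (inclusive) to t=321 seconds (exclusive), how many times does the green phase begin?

Cycle = 48+6+34 = 88s
green phase starts at t = k*88 + 0 for k=0,1,2,...
Need k*88+0 < 321 → k < 3.648
k ∈ {0, ..., 3} → 4 starts

Answer: 4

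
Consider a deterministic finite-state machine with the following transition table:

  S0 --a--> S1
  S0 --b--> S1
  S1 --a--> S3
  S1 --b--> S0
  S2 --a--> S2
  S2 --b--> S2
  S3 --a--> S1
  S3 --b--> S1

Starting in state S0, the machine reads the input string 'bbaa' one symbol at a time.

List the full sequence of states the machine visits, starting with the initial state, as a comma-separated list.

Answer: S0, S1, S0, S1, S3

Derivation:
Start: S0
  read 'b': S0 --b--> S1
  read 'b': S1 --b--> S0
  read 'a': S0 --a--> S1
  read 'a': S1 --a--> S3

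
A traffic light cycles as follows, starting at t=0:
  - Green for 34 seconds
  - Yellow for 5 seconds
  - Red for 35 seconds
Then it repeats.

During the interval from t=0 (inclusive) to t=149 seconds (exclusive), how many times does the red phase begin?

Answer: 2

Derivation:
Cycle = 34+5+35 = 74s
red phase starts at t = k*74 + 39 for k=0,1,2,...
Need k*74+39 < 149 → k < 1.486
k ∈ {0, ..., 1} → 2 starts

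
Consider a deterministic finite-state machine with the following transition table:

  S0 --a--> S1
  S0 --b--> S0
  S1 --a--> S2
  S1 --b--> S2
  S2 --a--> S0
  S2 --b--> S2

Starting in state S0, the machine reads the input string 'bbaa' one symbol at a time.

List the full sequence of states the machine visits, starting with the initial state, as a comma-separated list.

Start: S0
  read 'b': S0 --b--> S0
  read 'b': S0 --b--> S0
  read 'a': S0 --a--> S1
  read 'a': S1 --a--> S2

Answer: S0, S0, S0, S1, S2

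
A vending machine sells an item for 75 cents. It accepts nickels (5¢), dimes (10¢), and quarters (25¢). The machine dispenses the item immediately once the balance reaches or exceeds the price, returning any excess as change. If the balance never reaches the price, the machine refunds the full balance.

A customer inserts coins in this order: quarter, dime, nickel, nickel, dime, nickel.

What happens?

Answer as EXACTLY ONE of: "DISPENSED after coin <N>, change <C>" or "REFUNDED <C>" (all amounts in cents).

Price: 75¢
Coin 1 (quarter, 25¢): balance = 25¢
Coin 2 (dime, 10¢): balance = 35¢
Coin 3 (nickel, 5¢): balance = 40¢
Coin 4 (nickel, 5¢): balance = 45¢
Coin 5 (dime, 10¢): balance = 55¢
Coin 6 (nickel, 5¢): balance = 60¢
All coins inserted, balance 60¢ < price 75¢ → REFUND 60¢

Answer: REFUNDED 60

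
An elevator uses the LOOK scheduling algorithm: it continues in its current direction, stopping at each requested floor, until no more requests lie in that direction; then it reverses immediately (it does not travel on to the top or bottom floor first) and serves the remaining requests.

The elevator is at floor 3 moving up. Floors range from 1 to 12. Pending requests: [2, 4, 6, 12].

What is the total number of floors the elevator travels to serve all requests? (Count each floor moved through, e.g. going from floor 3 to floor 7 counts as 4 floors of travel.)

Answer: 19

Derivation:
Start at floor 3 moving up, LOOK stop order: [4, 6, 12, 2]
  3 → 4: |4-3| = 1, total = 1
  4 → 6: |6-4| = 2, total = 3
  6 → 12: |12-6| = 6, total = 9
  12 → 2: |2-12| = 10, total = 19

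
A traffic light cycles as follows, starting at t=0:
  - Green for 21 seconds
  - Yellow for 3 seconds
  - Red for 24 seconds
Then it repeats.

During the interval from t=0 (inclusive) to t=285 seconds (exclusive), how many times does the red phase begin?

Answer: 6

Derivation:
Cycle = 21+3+24 = 48s
red phase starts at t = k*48 + 24 for k=0,1,2,...
Need k*48+24 < 285 → k < 5.438
k ∈ {0, ..., 5} → 6 starts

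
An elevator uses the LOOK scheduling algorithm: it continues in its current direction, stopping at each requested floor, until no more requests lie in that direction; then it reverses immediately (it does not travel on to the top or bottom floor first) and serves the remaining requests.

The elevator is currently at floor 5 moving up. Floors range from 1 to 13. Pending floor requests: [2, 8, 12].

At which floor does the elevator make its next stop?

Current floor: 5, direction: up
Requests above: [8, 12]
Requests below: [2]
Moving up and requests lie above → nearest above is min([8, 12]) = 8

Answer: 8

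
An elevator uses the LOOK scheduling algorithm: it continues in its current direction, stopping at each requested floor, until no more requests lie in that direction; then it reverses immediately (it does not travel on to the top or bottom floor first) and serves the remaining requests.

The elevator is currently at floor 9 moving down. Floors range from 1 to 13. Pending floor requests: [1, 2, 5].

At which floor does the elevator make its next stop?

Current floor: 9, direction: down
Requests above: []
Requests below: [1, 2, 5]
Moving down and requests lie below → nearest below is max([1, 2, 5]) = 5

Answer: 5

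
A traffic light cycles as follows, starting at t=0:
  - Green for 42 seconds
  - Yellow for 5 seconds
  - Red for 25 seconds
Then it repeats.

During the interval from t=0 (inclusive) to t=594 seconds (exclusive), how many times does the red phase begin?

Cycle = 42+5+25 = 72s
red phase starts at t = k*72 + 47 for k=0,1,2,...
Need k*72+47 < 594 → k < 7.597
k ∈ {0, ..., 7} → 8 starts

Answer: 8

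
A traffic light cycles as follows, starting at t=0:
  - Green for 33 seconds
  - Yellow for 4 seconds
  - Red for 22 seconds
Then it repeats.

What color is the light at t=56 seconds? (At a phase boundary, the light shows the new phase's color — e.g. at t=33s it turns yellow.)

Cycle length = 33 + 4 + 22 = 59s
t = 56, phase_t = 56 mod 59 = 56
56 >= 37 → RED

Answer: red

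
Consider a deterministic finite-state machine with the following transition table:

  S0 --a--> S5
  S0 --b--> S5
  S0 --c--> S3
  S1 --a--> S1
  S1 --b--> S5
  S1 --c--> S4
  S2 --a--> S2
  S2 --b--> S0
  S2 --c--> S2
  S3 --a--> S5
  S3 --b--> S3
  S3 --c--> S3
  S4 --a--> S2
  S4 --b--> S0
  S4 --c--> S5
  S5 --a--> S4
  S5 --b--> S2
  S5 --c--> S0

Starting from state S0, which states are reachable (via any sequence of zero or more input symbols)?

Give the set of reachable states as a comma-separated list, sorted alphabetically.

BFS from S0:
  visit S0: S0--a-->S5 (new), S0--b-->S5 (seen), S0--c-->S3 (new)
  visit S5: S5--a-->S4 (new), S5--b-->S2 (new), S5--c-->S0 (seen)
  visit S3: S3--a-->S5 (seen), S3--b-->S3 (seen), S3--c-->S3 (seen)
  visit S4: S4--a-->S2 (seen), S4--b-->S0 (seen), S4--c-->S5 (seen)
  visit S2: S2--a-->S2 (seen), S2--b-->S0 (seen), S2--c-->S2 (seen)

Answer: S0, S2, S3, S4, S5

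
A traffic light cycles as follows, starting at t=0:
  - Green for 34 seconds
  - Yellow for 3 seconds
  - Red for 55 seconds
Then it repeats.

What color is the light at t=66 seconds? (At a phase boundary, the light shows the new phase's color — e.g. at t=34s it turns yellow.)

Answer: red

Derivation:
Cycle length = 34 + 3 + 55 = 92s
t = 66, phase_t = 66 mod 92 = 66
66 >= 37 → RED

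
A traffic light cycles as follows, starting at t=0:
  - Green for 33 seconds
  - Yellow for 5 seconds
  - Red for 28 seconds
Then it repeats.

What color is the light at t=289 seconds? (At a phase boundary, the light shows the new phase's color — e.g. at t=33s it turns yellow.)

Cycle length = 33 + 5 + 28 = 66s
t = 289, phase_t = 289 mod 66 = 25
25 < 33 (green end) → GREEN

Answer: green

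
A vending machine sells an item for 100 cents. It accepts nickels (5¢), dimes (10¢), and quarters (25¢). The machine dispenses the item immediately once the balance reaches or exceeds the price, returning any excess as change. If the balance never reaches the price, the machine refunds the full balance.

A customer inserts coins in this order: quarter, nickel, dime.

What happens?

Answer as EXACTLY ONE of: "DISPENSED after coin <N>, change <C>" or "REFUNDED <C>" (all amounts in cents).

Answer: REFUNDED 40

Derivation:
Price: 100¢
Coin 1 (quarter, 25¢): balance = 25¢
Coin 2 (nickel, 5¢): balance = 30¢
Coin 3 (dime, 10¢): balance = 40¢
All coins inserted, balance 40¢ < price 100¢ → REFUND 40¢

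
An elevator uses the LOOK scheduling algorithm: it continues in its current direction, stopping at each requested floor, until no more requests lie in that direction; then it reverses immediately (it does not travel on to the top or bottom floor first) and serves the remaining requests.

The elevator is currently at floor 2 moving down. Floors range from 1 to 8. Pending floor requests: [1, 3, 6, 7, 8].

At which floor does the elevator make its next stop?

Answer: 1

Derivation:
Current floor: 2, direction: down
Requests above: [3, 6, 7, 8]
Requests below: [1]
Moving down and requests lie below → nearest below is max([1]) = 1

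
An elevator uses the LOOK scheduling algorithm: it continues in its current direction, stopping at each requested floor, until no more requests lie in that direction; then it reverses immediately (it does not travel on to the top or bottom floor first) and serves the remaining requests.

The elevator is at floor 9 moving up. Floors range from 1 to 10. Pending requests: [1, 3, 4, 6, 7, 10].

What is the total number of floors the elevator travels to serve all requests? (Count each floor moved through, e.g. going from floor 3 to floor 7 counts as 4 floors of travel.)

Answer: 10

Derivation:
Start at floor 9 moving up, LOOK stop order: [10, 7, 6, 4, 3, 1]
  9 → 10: |10-9| = 1, total = 1
  10 → 7: |7-10| = 3, total = 4
  7 → 6: |6-7| = 1, total = 5
  6 → 4: |4-6| = 2, total = 7
  4 → 3: |3-4| = 1, total = 8
  3 → 1: |1-3| = 2, total = 10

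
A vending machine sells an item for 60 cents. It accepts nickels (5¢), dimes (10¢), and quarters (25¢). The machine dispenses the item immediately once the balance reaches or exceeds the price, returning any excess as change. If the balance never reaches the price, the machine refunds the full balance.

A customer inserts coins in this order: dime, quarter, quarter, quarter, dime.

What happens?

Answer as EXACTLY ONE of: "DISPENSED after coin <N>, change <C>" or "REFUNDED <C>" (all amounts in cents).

Answer: DISPENSED after coin 3, change 0

Derivation:
Price: 60¢
Coin 1 (dime, 10¢): balance = 10¢
Coin 2 (quarter, 25¢): balance = 35¢
Coin 3 (quarter, 25¢): balance = 60¢
  → balance >= price → DISPENSE, change = 60 - 60 = 0¢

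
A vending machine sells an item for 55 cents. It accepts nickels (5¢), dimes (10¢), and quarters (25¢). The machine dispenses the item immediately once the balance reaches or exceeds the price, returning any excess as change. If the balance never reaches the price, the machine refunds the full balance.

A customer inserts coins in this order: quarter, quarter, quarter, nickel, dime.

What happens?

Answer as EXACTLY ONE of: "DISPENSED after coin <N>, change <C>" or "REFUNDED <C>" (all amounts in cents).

Answer: DISPENSED after coin 3, change 20

Derivation:
Price: 55¢
Coin 1 (quarter, 25¢): balance = 25¢
Coin 2 (quarter, 25¢): balance = 50¢
Coin 3 (quarter, 25¢): balance = 75¢
  → balance >= price → DISPENSE, change = 75 - 55 = 20¢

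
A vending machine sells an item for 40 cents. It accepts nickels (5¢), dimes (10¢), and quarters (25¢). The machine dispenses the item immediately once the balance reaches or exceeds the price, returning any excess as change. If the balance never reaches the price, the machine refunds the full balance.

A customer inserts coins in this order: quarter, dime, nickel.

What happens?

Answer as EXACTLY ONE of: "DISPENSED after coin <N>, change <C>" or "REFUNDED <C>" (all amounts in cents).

Price: 40¢
Coin 1 (quarter, 25¢): balance = 25¢
Coin 2 (dime, 10¢): balance = 35¢
Coin 3 (nickel, 5¢): balance = 40¢
  → balance >= price → DISPENSE, change = 40 - 40 = 0¢

Answer: DISPENSED after coin 3, change 0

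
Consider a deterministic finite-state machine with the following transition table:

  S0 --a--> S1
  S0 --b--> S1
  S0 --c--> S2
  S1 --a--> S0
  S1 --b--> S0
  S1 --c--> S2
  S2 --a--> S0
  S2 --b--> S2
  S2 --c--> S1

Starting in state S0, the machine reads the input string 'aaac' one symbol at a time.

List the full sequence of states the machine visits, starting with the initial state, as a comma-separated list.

Answer: S0, S1, S0, S1, S2

Derivation:
Start: S0
  read 'a': S0 --a--> S1
  read 'a': S1 --a--> S0
  read 'a': S0 --a--> S1
  read 'c': S1 --c--> S2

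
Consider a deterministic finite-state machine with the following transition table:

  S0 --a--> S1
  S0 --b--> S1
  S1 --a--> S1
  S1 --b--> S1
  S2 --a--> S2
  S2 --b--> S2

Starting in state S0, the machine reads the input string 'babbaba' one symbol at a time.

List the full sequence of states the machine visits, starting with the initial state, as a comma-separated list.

Start: S0
  read 'b': S0 --b--> S1
  read 'a': S1 --a--> S1
  read 'b': S1 --b--> S1
  read 'b': S1 --b--> S1
  read 'a': S1 --a--> S1
  read 'b': S1 --b--> S1
  read 'a': S1 --a--> S1

Answer: S0, S1, S1, S1, S1, S1, S1, S1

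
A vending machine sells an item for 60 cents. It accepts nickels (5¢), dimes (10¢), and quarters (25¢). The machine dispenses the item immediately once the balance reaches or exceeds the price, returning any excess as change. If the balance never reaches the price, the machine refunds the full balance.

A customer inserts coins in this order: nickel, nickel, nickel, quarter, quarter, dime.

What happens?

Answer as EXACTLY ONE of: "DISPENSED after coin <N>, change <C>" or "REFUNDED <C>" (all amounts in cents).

Price: 60¢
Coin 1 (nickel, 5¢): balance = 5¢
Coin 2 (nickel, 5¢): balance = 10¢
Coin 3 (nickel, 5¢): balance = 15¢
Coin 4 (quarter, 25¢): balance = 40¢
Coin 5 (quarter, 25¢): balance = 65¢
  → balance >= price → DISPENSE, change = 65 - 60 = 5¢

Answer: DISPENSED after coin 5, change 5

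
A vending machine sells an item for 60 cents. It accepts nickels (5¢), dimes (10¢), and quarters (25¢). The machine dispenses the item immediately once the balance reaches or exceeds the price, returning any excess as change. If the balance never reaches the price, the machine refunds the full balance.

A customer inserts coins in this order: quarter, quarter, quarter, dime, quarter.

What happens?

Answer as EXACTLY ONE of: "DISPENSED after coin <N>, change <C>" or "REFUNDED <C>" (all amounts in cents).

Price: 60¢
Coin 1 (quarter, 25¢): balance = 25¢
Coin 2 (quarter, 25¢): balance = 50¢
Coin 3 (quarter, 25¢): balance = 75¢
  → balance >= price → DISPENSE, change = 75 - 60 = 15¢

Answer: DISPENSED after coin 3, change 15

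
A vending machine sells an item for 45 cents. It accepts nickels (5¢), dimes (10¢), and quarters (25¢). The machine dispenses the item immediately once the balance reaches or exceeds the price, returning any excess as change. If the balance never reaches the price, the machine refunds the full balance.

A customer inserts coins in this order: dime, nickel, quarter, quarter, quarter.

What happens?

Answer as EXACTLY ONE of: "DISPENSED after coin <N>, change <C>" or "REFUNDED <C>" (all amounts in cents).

Price: 45¢
Coin 1 (dime, 10¢): balance = 10¢
Coin 2 (nickel, 5¢): balance = 15¢
Coin 3 (quarter, 25¢): balance = 40¢
Coin 4 (quarter, 25¢): balance = 65¢
  → balance >= price → DISPENSE, change = 65 - 45 = 20¢

Answer: DISPENSED after coin 4, change 20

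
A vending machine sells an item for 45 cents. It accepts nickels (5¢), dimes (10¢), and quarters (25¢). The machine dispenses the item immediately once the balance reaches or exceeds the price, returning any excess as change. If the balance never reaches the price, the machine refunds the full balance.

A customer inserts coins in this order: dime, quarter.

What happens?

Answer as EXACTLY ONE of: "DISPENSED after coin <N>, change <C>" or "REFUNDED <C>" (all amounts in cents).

Price: 45¢
Coin 1 (dime, 10¢): balance = 10¢
Coin 2 (quarter, 25¢): balance = 35¢
All coins inserted, balance 35¢ < price 45¢ → REFUND 35¢

Answer: REFUNDED 35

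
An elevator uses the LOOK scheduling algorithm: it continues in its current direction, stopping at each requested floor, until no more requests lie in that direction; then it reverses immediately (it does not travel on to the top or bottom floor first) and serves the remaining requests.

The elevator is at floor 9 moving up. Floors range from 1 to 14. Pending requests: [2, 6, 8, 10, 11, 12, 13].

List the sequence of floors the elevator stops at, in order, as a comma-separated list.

Answer: 10, 11, 12, 13, 8, 6, 2

Derivation:
Current: 9, moving UP
Serve above first (ascending): [10, 11, 12, 13]
Then reverse, serve below (descending): [8, 6, 2]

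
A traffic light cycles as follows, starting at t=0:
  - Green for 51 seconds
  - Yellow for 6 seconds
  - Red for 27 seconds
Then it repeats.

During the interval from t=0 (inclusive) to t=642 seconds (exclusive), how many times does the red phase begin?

Answer: 7

Derivation:
Cycle = 51+6+27 = 84s
red phase starts at t = k*84 + 57 for k=0,1,2,...
Need k*84+57 < 642 → k < 6.964
k ∈ {0, ..., 6} → 7 starts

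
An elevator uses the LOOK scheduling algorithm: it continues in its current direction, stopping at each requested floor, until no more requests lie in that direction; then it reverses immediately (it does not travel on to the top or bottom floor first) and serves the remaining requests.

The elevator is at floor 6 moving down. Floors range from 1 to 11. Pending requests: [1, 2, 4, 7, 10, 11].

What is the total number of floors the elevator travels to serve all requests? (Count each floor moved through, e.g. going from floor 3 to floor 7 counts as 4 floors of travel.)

Start at floor 6 moving down, LOOK stop order: [4, 2, 1, 7, 10, 11]
  6 → 4: |4-6| = 2, total = 2
  4 → 2: |2-4| = 2, total = 4
  2 → 1: |1-2| = 1, total = 5
  1 → 7: |7-1| = 6, total = 11
  7 → 10: |10-7| = 3, total = 14
  10 → 11: |11-10| = 1, total = 15

Answer: 15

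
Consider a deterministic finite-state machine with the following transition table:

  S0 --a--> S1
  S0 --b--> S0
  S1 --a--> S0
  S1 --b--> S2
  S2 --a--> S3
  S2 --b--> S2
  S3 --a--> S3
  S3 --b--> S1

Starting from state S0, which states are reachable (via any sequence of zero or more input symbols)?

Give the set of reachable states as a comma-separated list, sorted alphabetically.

Answer: S0, S1, S2, S3

Derivation:
BFS from S0:
  visit S0: S0--a-->S1 (new), S0--b-->S0 (seen)
  visit S1: S1--a-->S0 (seen), S1--b-->S2 (new)
  visit S2: S2--a-->S3 (new), S2--b-->S2 (seen)
  visit S3: S3--a-->S3 (seen), S3--b-->S1 (seen)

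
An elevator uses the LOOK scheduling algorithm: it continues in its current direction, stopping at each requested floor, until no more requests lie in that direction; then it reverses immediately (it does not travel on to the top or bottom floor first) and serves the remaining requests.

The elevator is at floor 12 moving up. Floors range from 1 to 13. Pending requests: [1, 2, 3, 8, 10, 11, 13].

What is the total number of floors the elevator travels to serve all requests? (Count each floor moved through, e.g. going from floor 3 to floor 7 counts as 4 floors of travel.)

Start at floor 12 moving up, LOOK stop order: [13, 11, 10, 8, 3, 2, 1]
  12 → 13: |13-12| = 1, total = 1
  13 → 11: |11-13| = 2, total = 3
  11 → 10: |10-11| = 1, total = 4
  10 → 8: |8-10| = 2, total = 6
  8 → 3: |3-8| = 5, total = 11
  3 → 2: |2-3| = 1, total = 12
  2 → 1: |1-2| = 1, total = 13

Answer: 13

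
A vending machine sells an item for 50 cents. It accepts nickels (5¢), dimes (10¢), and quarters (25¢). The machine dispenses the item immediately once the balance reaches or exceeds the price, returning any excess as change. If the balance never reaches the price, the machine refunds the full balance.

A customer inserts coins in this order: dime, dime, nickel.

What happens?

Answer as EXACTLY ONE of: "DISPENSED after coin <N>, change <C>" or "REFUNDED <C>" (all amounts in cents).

Answer: REFUNDED 25

Derivation:
Price: 50¢
Coin 1 (dime, 10¢): balance = 10¢
Coin 2 (dime, 10¢): balance = 20¢
Coin 3 (nickel, 5¢): balance = 25¢
All coins inserted, balance 25¢ < price 50¢ → REFUND 25¢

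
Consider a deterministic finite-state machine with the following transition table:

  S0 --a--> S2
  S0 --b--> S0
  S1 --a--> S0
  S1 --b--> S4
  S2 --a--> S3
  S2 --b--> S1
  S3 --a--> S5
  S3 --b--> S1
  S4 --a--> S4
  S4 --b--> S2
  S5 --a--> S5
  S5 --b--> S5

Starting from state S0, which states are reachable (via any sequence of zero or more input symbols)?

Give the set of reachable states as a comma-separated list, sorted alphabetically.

BFS from S0:
  visit S0: S0--a-->S2 (new), S0--b-->S0 (seen)
  visit S2: S2--a-->S3 (new), S2--b-->S1 (new)
  visit S3: S3--a-->S5 (new), S3--b-->S1 (seen)
  visit S1: S1--a-->S0 (seen), S1--b-->S4 (new)
  visit S5: S5--a-->S5 (seen), S5--b-->S5 (seen)
  visit S4: S4--a-->S4 (seen), S4--b-->S2 (seen)

Answer: S0, S1, S2, S3, S4, S5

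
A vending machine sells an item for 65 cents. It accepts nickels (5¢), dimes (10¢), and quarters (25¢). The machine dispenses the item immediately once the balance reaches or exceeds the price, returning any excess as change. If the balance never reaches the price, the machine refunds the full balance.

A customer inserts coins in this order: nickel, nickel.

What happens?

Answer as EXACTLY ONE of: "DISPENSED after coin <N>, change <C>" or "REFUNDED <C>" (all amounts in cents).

Price: 65¢
Coin 1 (nickel, 5¢): balance = 5¢
Coin 2 (nickel, 5¢): balance = 10¢
All coins inserted, balance 10¢ < price 65¢ → REFUND 10¢

Answer: REFUNDED 10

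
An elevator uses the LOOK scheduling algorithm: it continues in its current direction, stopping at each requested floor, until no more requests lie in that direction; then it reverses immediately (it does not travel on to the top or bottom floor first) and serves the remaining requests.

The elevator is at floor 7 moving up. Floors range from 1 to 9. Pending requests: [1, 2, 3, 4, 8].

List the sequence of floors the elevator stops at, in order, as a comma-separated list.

Answer: 8, 4, 3, 2, 1

Derivation:
Current: 7, moving UP
Serve above first (ascending): [8]
Then reverse, serve below (descending): [4, 3, 2, 1]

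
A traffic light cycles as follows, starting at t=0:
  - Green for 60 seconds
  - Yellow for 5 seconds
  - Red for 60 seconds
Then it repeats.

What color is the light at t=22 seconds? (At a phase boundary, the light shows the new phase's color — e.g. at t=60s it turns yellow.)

Cycle length = 60 + 5 + 60 = 125s
t = 22, phase_t = 22 mod 125 = 22
22 < 60 (green end) → GREEN

Answer: green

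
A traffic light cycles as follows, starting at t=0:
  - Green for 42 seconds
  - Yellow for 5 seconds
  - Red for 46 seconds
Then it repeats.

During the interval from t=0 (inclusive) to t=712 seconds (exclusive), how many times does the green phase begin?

Answer: 8

Derivation:
Cycle = 42+5+46 = 93s
green phase starts at t = k*93 + 0 for k=0,1,2,...
Need k*93+0 < 712 → k < 7.656
k ∈ {0, ..., 7} → 8 starts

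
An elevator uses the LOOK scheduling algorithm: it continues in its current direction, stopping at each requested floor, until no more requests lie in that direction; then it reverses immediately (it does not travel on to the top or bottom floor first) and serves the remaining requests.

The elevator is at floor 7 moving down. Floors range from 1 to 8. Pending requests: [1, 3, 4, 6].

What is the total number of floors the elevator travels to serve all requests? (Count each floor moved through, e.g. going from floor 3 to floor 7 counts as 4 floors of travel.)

Answer: 6

Derivation:
Start at floor 7 moving down, LOOK stop order: [6, 4, 3, 1]
  7 → 6: |6-7| = 1, total = 1
  6 → 4: |4-6| = 2, total = 3
  4 → 3: |3-4| = 1, total = 4
  3 → 1: |1-3| = 2, total = 6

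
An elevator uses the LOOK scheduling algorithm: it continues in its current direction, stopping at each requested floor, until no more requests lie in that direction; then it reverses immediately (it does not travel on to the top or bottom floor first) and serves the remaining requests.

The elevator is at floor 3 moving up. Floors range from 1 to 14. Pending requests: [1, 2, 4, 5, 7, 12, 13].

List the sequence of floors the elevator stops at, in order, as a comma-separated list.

Answer: 4, 5, 7, 12, 13, 2, 1

Derivation:
Current: 3, moving UP
Serve above first (ascending): [4, 5, 7, 12, 13]
Then reverse, serve below (descending): [2, 1]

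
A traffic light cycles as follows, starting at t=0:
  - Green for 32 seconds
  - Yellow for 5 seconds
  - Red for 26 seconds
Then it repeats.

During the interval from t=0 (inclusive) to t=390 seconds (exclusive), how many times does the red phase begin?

Cycle = 32+5+26 = 63s
red phase starts at t = k*63 + 37 for k=0,1,2,...
Need k*63+37 < 390 → k < 5.603
k ∈ {0, ..., 5} → 6 starts

Answer: 6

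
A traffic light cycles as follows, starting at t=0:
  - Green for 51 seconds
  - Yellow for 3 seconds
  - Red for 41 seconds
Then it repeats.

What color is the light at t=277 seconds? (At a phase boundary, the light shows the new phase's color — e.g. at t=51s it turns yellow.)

Answer: red

Derivation:
Cycle length = 51 + 3 + 41 = 95s
t = 277, phase_t = 277 mod 95 = 87
87 >= 54 → RED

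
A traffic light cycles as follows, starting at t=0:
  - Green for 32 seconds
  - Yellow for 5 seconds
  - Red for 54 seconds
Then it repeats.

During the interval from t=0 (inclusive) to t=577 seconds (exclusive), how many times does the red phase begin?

Cycle = 32+5+54 = 91s
red phase starts at t = k*91 + 37 for k=0,1,2,...
Need k*91+37 < 577 → k < 5.934
k ∈ {0, ..., 5} → 6 starts

Answer: 6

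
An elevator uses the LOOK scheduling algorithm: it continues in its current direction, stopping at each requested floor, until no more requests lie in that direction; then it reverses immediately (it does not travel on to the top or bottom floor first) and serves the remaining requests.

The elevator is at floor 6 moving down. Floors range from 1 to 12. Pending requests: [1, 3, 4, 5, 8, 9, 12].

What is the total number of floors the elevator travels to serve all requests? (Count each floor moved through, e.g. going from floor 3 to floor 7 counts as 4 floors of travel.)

Answer: 16

Derivation:
Start at floor 6 moving down, LOOK stop order: [5, 4, 3, 1, 8, 9, 12]
  6 → 5: |5-6| = 1, total = 1
  5 → 4: |4-5| = 1, total = 2
  4 → 3: |3-4| = 1, total = 3
  3 → 1: |1-3| = 2, total = 5
  1 → 8: |8-1| = 7, total = 12
  8 → 9: |9-8| = 1, total = 13
  9 → 12: |12-9| = 3, total = 16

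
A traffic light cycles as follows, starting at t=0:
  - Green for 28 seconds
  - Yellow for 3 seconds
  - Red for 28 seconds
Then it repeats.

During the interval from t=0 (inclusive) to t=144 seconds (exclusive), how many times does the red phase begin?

Answer: 2

Derivation:
Cycle = 28+3+28 = 59s
red phase starts at t = k*59 + 31 for k=0,1,2,...
Need k*59+31 < 144 → k < 1.915
k ∈ {0, ..., 1} → 2 starts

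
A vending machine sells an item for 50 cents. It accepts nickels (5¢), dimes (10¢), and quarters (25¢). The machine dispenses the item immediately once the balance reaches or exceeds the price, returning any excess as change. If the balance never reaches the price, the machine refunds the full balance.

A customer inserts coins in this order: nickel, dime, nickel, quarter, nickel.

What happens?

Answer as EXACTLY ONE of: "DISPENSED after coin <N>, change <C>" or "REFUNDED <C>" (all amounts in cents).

Answer: DISPENSED after coin 5, change 0

Derivation:
Price: 50¢
Coin 1 (nickel, 5¢): balance = 5¢
Coin 2 (dime, 10¢): balance = 15¢
Coin 3 (nickel, 5¢): balance = 20¢
Coin 4 (quarter, 25¢): balance = 45¢
Coin 5 (nickel, 5¢): balance = 50¢
  → balance >= price → DISPENSE, change = 50 - 50 = 0¢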